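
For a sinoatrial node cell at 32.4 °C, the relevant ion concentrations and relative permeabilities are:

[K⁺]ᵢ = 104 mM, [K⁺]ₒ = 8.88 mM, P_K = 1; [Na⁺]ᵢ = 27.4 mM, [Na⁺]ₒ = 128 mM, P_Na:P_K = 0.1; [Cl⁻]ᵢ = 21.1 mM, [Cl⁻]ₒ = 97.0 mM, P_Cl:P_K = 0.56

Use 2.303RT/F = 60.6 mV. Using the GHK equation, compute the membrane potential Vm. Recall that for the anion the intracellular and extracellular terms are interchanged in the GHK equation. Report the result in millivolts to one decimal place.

Vm = 60.6 · log₁₀[(Σ P·[cation]ₒ + Σ P·[anion]ᵢ) / (Σ P·[cation]ᵢ + Σ P·[anion]ₒ)]
Numerator = 1×8.88 + 0.1×128 + 0.56×21.1 = 33.5
Denominator = 1×104 + 0.1×27.4 + 0.56×97.0 = 161.1
Vm = 60.6 · log₁₀(0.20797) = 60.6 × (-0.6820) = -41.33 mV

-41.3 mV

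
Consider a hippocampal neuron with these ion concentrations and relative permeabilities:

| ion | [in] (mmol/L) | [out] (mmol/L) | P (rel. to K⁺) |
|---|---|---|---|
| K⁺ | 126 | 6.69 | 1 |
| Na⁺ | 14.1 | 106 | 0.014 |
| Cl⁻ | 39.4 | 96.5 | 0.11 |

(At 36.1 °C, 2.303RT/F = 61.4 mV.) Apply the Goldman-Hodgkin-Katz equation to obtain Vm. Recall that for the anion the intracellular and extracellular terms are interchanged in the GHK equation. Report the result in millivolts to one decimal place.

-63.8 mV

Vm = 61.4 · log₁₀[(Σ P·[cation]ₒ + Σ P·[anion]ᵢ) / (Σ P·[cation]ᵢ + Σ P·[anion]ₒ)]
Numerator = 1×6.69 + 0.014×106 + 0.11×39.4 = 12.51
Denominator = 1×126 + 0.014×14.1 + 0.11×96.5 = 136.8
Vm = 61.4 · log₁₀(0.091424) = 61.4 × (-1.0389) = -63.79 mV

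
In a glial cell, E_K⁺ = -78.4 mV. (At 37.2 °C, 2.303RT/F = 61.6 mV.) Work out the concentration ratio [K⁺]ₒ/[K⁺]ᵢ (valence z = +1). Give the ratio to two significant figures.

0.053

log₁₀([out]/[in]) = E·z/(61.6) = -78.4 × 1 / 61.6 = -1.2727
[out]/[in] = 10^(-1.2727) = 0.05337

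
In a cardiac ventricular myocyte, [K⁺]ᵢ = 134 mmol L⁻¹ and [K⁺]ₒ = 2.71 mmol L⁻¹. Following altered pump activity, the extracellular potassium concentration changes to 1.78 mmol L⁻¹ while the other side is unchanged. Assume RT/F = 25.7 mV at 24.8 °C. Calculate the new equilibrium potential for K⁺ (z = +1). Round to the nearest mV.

-111 mV

After the shift: [K⁺]_out = 1.78, [K⁺]_in = 134 mmol L⁻¹.
E_new = (25.7/1)·ln(1.78/134) = 25.70 · (-4.3212) = -111.06 mV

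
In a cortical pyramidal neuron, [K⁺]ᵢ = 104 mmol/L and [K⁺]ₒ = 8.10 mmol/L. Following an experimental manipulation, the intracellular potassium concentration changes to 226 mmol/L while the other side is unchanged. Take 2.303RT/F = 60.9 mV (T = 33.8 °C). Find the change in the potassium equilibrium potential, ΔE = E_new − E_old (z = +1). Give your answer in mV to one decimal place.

-20.5 mV

E_old = (60.9/1)·log₁₀(8.10/104) = -67.51 mV
E_new = (60.9/1)·log₁₀(8.10/226) = -88.04 mV
ΔE = -88.04 − (-67.51) = -20.53 mV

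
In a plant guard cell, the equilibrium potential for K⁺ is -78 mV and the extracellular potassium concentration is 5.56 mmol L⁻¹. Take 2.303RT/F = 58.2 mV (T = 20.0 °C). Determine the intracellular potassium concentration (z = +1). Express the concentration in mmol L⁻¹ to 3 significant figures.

122 mmol L⁻¹

Nernst: E = (58.2/1) · log₁₀([out]/[in]), so log₁₀([out]/[in]) = -78.0 × 1 / 58.2 = -1.3402.
[out]/[in] = 10^(-1.3402) = 0.04569.
[in] = 5.56 / 0.04569 = 121.7 mmol L⁻¹.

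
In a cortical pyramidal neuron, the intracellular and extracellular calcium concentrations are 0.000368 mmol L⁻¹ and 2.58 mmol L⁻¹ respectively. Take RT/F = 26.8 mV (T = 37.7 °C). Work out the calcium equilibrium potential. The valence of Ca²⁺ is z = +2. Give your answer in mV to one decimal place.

118.7 mV

E = (26.8/z) · ln([Ca²⁺]_out/[Ca²⁺]_in) with z = +2.
= (26.8/2) · ln(2.58/0.000368) = 13.40 · ln(7011)
= 13.40 · (8.8552) = 118.66 mV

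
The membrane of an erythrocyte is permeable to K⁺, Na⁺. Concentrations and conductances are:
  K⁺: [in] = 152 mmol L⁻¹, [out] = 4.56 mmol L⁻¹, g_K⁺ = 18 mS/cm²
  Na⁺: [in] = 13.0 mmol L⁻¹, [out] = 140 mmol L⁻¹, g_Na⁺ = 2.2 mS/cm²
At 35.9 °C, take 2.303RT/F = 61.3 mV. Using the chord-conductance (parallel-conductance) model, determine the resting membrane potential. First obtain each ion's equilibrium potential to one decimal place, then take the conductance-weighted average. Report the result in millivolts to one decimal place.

E_K⁺ = (61.3/1)·log₁₀(4.56/152) = -93.4 mV
E_Na⁺ = (61.3/1)·log₁₀(140/13.0) = 63.3 mV
Vm = (Σ gᵢEᵢ)/(Σ gᵢ) = (18·-93.4 + 2.2·63.3) / (18 + 2.2)
= -1541.94 / 20.2 = -76.33 mV

-76.3 mV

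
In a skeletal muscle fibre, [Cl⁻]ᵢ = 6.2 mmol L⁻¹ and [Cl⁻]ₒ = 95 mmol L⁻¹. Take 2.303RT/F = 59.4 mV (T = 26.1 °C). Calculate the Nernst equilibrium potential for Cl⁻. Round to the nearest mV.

-70 mV

E = (59.4/z) · log₁₀([Cl⁻]_out/[Cl⁻]_in) with z = -1.
For an anion, dividing by z = -1 reverses the sign.
= (59.4/-1) · log₁₀(95/6.2) = -59.40 · log₁₀(15.32)
= -59.40 · (1.1853) = -70.41 mV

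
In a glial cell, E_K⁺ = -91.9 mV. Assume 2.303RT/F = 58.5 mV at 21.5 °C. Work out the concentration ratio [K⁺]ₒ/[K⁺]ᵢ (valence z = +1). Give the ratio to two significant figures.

0.027

log₁₀([out]/[in]) = E·z/(58.5) = -91.9 × 1 / 58.5 = -1.5709
[out]/[in] = 10^(-1.5709) = 0.02686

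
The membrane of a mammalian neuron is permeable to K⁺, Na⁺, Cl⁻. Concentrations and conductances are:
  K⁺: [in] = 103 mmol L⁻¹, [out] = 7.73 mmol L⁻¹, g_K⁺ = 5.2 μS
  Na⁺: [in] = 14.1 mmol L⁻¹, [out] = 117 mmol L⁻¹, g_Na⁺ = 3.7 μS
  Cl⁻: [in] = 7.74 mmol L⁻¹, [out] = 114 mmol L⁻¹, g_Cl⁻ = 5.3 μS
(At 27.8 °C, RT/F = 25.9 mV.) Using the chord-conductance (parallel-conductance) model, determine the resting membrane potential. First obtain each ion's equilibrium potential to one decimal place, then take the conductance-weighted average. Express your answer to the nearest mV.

E_K⁺ = (25.9/1)·ln(7.73/103) = -67.1 mV
E_Na⁺ = (25.9/1)·ln(117/14.1) = 54.8 mV
E_Cl⁻ = (25.9/-1)·ln(114/7.74) = -69.7 mV
Vm = (Σ gᵢEᵢ)/(Σ gᵢ) = (5.2·-67.1 + 3.7·54.8 + 5.3·-69.7) / (5.2 + 3.7 + 5.3)
= -515.57 / 14.2 = -36.31 mV

-36 mV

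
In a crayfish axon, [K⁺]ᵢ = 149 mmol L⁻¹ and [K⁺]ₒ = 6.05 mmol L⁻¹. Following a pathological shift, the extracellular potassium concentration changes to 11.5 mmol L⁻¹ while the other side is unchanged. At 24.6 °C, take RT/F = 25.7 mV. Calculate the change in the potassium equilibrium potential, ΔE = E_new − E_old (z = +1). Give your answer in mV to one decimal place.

E_old = (25.7/1)·ln(6.05/149) = -82.34 mV
E_new = (25.7/1)·ln(11.5/149) = -65.83 mV
ΔE = -65.83 − (-82.34) = 16.51 mV

16.5 mV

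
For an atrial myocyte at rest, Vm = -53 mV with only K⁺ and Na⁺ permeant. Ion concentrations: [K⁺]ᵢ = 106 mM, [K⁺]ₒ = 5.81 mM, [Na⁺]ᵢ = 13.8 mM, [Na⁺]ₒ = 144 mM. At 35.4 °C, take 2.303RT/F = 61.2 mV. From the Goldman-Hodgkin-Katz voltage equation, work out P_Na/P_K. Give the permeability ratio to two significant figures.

Let α = P_Na/P_K. GHK: Vm = 61.2·log₁₀[(Kₒ + α·Naₒ)/(Kᵢ + α·Naᵢ)].
10^(Vm/61.2) = 10^(-53.0/61.2) = 0.13614
So 0.13614·(Kᵢ + α·Naᵢ) = Kₒ + α·Naₒ → α = (0.13614·106.0 − 5.81) / (144.0 − 0.13614·13.8)
α = (14.43 − 5.81) / (144.0 − 1.879) = 8.621/142.1 = 0.06066

0.061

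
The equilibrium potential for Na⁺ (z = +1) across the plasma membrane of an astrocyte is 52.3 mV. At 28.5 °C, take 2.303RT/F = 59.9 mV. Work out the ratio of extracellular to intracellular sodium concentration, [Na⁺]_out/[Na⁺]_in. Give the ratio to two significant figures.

log₁₀([out]/[in]) = E·z/(59.9) = 52.3 × 1 / 59.9 = 0.8731
[out]/[in] = 10^(0.8731) = 7.467

7.5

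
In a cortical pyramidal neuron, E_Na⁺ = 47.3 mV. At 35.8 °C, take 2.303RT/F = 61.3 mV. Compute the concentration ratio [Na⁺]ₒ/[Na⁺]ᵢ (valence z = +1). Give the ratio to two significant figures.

5.9

log₁₀([out]/[in]) = E·z/(61.3) = 47.3 × 1 / 61.3 = 0.7716
[out]/[in] = 10^(0.7716) = 5.91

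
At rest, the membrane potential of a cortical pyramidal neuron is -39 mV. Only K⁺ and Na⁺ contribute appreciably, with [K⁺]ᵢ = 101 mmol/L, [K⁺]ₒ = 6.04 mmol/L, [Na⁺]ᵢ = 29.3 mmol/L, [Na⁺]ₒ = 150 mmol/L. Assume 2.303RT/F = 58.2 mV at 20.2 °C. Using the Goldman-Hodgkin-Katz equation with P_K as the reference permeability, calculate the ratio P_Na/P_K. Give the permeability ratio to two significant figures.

Let α = P_Na/P_K. GHK: Vm = 58.2·log₁₀[(Kₒ + α·Naₒ)/(Kᵢ + α·Naᵢ)].
10^(Vm/58.2) = 10^(-39.0/58.2) = 0.21375
So 0.21375·(Kᵢ + α·Naᵢ) = Kₒ + α·Naₒ → α = (0.21375·101.0 − 6.04) / (150.0 − 0.21375·29.3)
α = (21.59 − 6.04) / (150.0 − 6.263) = 15.55/143.7 = 0.1082

0.11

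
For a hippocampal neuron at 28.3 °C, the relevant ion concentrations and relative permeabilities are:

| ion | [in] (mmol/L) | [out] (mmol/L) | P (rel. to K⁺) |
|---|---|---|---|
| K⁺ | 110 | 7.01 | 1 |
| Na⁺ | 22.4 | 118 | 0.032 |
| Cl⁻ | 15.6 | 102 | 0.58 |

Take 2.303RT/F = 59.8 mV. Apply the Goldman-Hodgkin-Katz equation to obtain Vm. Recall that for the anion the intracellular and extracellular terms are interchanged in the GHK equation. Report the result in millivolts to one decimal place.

Vm = 59.8 · log₁₀[(Σ P·[cation]ₒ + Σ P·[anion]ᵢ) / (Σ P·[cation]ᵢ + Σ P·[anion]ₒ)]
Numerator = 1×7.01 + 0.032×118 + 0.58×15.6 = 19.83
Denominator = 1×110 + 0.032×22.4 + 0.58×102 = 169.9
Vm = 59.8 · log₁₀(0.11676) = 59.8 × (-0.9327) = -55.78 mV

-55.8 mV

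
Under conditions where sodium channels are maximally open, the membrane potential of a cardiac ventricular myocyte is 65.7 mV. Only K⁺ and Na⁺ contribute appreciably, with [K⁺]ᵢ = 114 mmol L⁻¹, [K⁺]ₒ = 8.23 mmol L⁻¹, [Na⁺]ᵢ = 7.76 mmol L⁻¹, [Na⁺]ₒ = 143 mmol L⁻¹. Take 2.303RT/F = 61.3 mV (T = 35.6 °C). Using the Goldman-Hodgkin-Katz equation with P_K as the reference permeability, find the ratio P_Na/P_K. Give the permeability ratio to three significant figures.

26.0

Let α = P_Na/P_K. GHK: Vm = 61.3·log₁₀[(Kₒ + α·Naₒ)/(Kᵢ + α·Naᵢ)].
10^(Vm/61.3) = 10^(65.7/61.3) = 11.797
So 11.797·(Kᵢ + α·Naᵢ) = Kₒ + α·Naₒ → α = (11.797·114.0 − 8.23) / (143.0 − 11.797·7.76)
α = (1345 − 8.23) / (143.0 − 91.55) = 1337/51.45 = 25.98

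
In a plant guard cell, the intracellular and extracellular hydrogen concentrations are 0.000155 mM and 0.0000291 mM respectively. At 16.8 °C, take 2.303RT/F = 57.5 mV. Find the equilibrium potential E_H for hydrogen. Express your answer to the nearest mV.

-42 mV

E = (57.5/z) · log₁₀([H⁺]_out/[H⁺]_in) with z = +1.
= (57.5/1) · log₁₀(0.0000291/0.000155) = 57.50 · log₁₀(0.1877)
= 57.50 · (-0.7264) = -41.77 mV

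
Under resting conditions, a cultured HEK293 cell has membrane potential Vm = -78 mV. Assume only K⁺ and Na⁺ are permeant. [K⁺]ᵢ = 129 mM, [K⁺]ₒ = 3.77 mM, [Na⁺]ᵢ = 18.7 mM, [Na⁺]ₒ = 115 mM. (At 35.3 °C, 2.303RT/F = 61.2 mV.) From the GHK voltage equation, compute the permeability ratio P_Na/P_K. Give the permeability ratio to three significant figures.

0.0271

Let α = P_Na/P_K. GHK: Vm = 61.2·log₁₀[(Kₒ + α·Naₒ)/(Kᵢ + α·Naᵢ)].
10^(Vm/61.2) = 10^(-78.0/61.2) = 0.053148
So 0.053148·(Kᵢ + α·Naᵢ) = Kₒ + α·Naₒ → α = (0.053148·129.0 − 3.77) / (115.0 − 0.053148·18.7)
α = (6.856 − 3.77) / (115.0 − 0.9939) = 3.086/114 = 0.02707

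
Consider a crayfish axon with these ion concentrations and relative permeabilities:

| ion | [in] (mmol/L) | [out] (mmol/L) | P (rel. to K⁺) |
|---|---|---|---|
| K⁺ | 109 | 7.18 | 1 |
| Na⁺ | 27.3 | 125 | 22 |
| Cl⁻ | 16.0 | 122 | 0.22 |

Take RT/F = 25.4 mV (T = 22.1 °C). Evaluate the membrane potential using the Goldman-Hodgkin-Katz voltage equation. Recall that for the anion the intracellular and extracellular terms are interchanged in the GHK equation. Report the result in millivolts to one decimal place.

33.6 mV

Vm = 25.4 · ln[(Σ P·[cation]ₒ + Σ P·[anion]ᵢ) / (Σ P·[cation]ᵢ + Σ P·[anion]ₒ)]
Numerator = 1×7.18 + 22×125 + 0.22×16.0 = 2761
Denominator = 1×109 + 22×27.3 + 0.22×122 = 736.4
Vm = 25.4 · ln(3.7487) = 25.4 × (1.3214) = 33.56 mV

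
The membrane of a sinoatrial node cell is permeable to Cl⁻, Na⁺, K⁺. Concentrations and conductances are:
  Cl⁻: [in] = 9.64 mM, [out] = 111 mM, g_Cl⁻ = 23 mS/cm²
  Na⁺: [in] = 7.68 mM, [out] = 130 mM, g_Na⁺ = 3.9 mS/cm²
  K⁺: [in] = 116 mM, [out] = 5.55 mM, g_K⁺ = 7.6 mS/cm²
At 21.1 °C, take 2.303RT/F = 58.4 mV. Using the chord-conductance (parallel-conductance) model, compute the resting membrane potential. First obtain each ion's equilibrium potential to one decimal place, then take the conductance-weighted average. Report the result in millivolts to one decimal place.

-50.2 mV

E_Cl⁻ = (58.4/-1)·log₁₀(111/9.64) = -62.0 mV
E_Na⁺ = (58.4/1)·log₁₀(130/7.68) = 71.7 mV
E_K⁺ = (58.4/1)·log₁₀(5.55/116) = -77.1 mV
Vm = (Σ gᵢEᵢ)/(Σ gᵢ) = (23·-62.0 + 3.9·71.7 + 7.6·-77.1) / (23 + 3.9 + 7.6)
= -1732.33 / 34.5 = -50.21 mV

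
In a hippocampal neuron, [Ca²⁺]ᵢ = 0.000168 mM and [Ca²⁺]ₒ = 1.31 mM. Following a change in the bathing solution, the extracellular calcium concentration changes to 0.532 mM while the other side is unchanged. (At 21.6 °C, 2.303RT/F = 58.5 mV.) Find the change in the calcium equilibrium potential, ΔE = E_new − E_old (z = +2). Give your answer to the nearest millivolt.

-11 mV

E_old = (58.5/2)·log₁₀(1.31/0.000168) = 113.84 mV
E_new = (58.5/2)·log₁₀(0.532/0.000168) = 102.39 mV
ΔE = 102.39 − (113.84) = -11.45 mV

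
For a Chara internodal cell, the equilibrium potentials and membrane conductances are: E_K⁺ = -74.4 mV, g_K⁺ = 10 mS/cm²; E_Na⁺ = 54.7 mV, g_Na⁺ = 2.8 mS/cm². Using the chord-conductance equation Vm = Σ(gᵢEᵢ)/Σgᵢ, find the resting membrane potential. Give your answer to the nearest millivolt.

-46 mV

Σ gᵢEᵢ = 10·(-74.4) + 2.8·(54.7) = -590.84
Σ gᵢ = 10 + 2.8 = 12.8
Vm = -590.84 / 12.8 = -46.16 mV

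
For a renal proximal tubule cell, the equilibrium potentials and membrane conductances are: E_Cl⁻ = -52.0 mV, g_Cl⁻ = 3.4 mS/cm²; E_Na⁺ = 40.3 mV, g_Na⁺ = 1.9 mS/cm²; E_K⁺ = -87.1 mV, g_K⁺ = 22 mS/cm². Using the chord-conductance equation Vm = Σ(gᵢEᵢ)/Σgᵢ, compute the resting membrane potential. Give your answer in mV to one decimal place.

-73.9 mV

Σ gᵢEᵢ = 3.4·(-52.0) + 1.9·(40.3) + 22·(-87.1) = -2016.43
Σ gᵢ = 3.4 + 1.9 + 22 = 27.3
Vm = -2016.43 / 27.3 = -73.86 mV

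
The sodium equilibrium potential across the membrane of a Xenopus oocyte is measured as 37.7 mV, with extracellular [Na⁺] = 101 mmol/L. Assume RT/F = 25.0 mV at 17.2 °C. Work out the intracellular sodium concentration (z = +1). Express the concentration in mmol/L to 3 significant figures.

22.4 mmol/L

Nernst: E = (25.0/1) · ln([out]/[in]), so ln([out]/[in]) = 37.7 × 1 / 25.0 = 1.5080.
[out]/[in] = e^(1.5080) = 4.518.
[in] = 101 / 4.518 = 22.36 mmol/L.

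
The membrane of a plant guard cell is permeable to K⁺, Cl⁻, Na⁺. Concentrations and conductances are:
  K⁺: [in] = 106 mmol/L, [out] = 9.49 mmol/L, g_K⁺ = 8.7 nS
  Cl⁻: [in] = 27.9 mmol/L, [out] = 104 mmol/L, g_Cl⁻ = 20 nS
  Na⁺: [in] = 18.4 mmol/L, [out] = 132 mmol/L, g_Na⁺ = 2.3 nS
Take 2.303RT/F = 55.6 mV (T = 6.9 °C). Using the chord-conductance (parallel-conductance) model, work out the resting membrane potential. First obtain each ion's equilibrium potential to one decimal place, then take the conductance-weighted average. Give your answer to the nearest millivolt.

-33 mV

E_K⁺ = (55.6/1)·log₁₀(9.49/106) = -58.3 mV
E_Cl⁻ = (55.6/-1)·log₁₀(104/27.9) = -31.8 mV
E_Na⁺ = (55.6/1)·log₁₀(132/18.4) = 47.6 mV
Vm = (Σ gᵢEᵢ)/(Σ gᵢ) = (8.7·-58.3 + 20·-31.8 + 2.3·47.6) / (8.7 + 20 + 2.3)
= -1033.73 / 31 = -33.35 mV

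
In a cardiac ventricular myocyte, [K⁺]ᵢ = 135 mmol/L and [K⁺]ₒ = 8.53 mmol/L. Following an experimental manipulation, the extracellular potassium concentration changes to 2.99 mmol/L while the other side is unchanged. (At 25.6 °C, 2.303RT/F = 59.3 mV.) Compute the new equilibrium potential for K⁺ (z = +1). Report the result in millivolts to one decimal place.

-98.1 mV

After the shift: [K⁺]_out = 2.99, [K⁺]_in = 135 mmol/L.
E_new = (59.3/1)·log₁₀(2.99/135) = 59.30 · (-1.6547) = -98.12 mV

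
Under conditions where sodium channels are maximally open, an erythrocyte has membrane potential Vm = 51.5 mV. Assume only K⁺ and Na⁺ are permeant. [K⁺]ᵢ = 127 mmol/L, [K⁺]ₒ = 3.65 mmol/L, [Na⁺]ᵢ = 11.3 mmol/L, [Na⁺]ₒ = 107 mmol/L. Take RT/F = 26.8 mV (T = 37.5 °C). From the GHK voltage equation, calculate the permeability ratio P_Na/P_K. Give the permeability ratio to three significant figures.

Let α = P_Na/P_K. GHK: Vm = 26.8·ln[(Kₒ + α·Naₒ)/(Kᵢ + α·Naᵢ)].
e^(Vm/26.8) = e^(51.5/26.8) = 6.8322
So 6.8322·(Kᵢ + α·Naᵢ) = Kₒ + α·Naₒ → α = (6.8322·127.0 − 3.65) / (107.0 − 6.8322·11.3)
α = (867.7 − 3.65) / (107.0 − 77.2) = 864/29.8 = 29

29.0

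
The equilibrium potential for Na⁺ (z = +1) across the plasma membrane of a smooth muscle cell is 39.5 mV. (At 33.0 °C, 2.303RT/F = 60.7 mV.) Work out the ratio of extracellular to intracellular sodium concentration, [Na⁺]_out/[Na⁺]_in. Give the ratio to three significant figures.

4.47

log₁₀([out]/[in]) = E·z/(60.7) = 39.5 × 1 / 60.7 = 0.6507
[out]/[in] = 10^(0.6507) = 4.474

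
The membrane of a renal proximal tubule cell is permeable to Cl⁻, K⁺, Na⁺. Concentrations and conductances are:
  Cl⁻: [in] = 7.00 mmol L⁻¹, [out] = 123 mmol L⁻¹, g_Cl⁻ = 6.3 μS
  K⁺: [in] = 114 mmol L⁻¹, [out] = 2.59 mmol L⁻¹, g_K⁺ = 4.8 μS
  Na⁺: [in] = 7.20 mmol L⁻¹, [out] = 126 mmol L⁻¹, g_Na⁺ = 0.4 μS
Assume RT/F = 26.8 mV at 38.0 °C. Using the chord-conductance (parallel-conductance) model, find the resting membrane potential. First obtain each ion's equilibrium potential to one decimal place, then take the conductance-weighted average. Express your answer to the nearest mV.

-82 mV

E_Cl⁻ = (26.8/-1)·ln(123/7.00) = -76.8 mV
E_K⁺ = (26.8/1)·ln(2.59/114) = -101.4 mV
E_Na⁺ = (26.8/1)·ln(126/7.20) = 76.7 mV
Vm = (Σ gᵢEᵢ)/(Σ gᵢ) = (6.3·-76.8 + 4.8·-101.4 + 0.4·76.7) / (6.3 + 4.8 + 0.4)
= -939.88 / 11.5 = -81.73 mV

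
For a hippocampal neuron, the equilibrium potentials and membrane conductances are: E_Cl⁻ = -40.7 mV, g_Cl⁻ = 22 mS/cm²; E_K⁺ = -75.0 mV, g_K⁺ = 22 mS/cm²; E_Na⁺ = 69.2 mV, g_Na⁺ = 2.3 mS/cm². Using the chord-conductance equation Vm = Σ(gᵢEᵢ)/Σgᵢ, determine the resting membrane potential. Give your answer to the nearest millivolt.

Σ gᵢEᵢ = 22·(-40.7) + 22·(-75.0) + 2.3·(69.2) = -2386.24
Σ gᵢ = 22 + 22 + 2.3 = 46.3
Vm = -2386.24 / 46.3 = -51.54 mV

-52 mV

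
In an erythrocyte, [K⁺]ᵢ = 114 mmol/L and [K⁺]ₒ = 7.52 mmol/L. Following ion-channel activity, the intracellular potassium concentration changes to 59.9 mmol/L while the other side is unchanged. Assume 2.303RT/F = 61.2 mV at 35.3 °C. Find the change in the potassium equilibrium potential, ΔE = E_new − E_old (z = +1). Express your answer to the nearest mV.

E_old = (61.2/1)·log₁₀(7.52/114) = -72.26 mV
E_new = (61.2/1)·log₁₀(7.52/59.9) = -55.15 mV
ΔE = -55.15 − (-72.26) = 17.10 mV

17 mV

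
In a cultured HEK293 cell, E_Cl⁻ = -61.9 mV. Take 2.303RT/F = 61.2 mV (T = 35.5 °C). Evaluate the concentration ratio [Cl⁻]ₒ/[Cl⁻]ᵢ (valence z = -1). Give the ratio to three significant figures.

10.3

log₁₀([out]/[in]) = E·z/(61.2) = -61.9 × -1 / 61.2 = 1.0114
[out]/[in] = 10^(1.0114) = 10.27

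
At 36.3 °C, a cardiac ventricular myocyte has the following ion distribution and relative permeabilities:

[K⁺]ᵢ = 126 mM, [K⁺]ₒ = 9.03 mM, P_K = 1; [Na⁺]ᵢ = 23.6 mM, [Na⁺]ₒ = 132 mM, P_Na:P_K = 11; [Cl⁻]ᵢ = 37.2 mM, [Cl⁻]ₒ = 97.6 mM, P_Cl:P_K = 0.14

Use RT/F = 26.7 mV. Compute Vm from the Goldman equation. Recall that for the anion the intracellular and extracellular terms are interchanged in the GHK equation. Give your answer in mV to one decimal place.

Vm = 26.7 · ln[(Σ P·[cation]ₒ + Σ P·[anion]ᵢ) / (Σ P·[cation]ᵢ + Σ P·[anion]ₒ)]
Numerator = 1×9.03 + 11×132 + 0.14×37.2 = 1466
Denominator = 1×126 + 11×23.6 + 0.14×97.6 = 399.3
Vm = 26.7 · ln(3.6724) = 26.7 × (1.3008) = 34.73 mV

34.7 mV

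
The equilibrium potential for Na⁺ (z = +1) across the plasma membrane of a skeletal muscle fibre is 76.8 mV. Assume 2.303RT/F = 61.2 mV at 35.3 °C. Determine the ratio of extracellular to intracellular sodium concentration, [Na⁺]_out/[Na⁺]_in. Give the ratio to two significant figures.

18

log₁₀([out]/[in]) = E·z/(61.2) = 76.8 × 1 / 61.2 = 1.2549
[out]/[in] = 10^(1.2549) = 17.98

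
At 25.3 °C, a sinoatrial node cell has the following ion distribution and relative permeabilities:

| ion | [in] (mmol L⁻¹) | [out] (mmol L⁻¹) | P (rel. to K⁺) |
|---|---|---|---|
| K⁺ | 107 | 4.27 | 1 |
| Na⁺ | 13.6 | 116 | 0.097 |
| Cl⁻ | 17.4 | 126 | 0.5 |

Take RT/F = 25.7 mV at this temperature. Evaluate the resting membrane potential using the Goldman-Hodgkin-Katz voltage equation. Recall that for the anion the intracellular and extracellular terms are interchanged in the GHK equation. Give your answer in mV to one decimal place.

-50.3 mV

Vm = 25.7 · ln[(Σ P·[cation]ₒ + Σ P·[anion]ᵢ) / (Σ P·[cation]ᵢ + Σ P·[anion]ₒ)]
Numerator = 1×4.27 + 0.097×116 + 0.5×17.4 = 24.22
Denominator = 1×107 + 0.097×13.6 + 0.5×126 = 171.3
Vm = 25.7 · ln(0.14139) = 25.7 × (-1.9563) = -50.28 mV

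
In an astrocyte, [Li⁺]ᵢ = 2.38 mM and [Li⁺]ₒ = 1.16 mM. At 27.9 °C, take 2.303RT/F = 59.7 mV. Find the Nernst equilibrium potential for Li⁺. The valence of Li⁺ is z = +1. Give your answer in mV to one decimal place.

E = (59.7/z) · log₁₀([Li⁺]_out/[Li⁺]_in) with z = +1.
= (59.7/1) · log₁₀(1.16/2.38) = 59.70 · log₁₀(0.4874)
= 59.70 · (-0.3121) = -18.63 mV

-18.6 mV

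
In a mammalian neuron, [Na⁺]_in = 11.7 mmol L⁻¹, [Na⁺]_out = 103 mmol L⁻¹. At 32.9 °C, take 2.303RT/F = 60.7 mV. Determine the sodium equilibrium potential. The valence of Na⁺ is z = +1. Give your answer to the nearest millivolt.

E = (60.7/z) · log₁₀([Na⁺]_out/[Na⁺]_in) with z = +1.
= (60.7/1) · log₁₀(103/11.7) = 60.70 · log₁₀(8.803)
= 60.70 · (0.9447) = 57.34 mV

57 mV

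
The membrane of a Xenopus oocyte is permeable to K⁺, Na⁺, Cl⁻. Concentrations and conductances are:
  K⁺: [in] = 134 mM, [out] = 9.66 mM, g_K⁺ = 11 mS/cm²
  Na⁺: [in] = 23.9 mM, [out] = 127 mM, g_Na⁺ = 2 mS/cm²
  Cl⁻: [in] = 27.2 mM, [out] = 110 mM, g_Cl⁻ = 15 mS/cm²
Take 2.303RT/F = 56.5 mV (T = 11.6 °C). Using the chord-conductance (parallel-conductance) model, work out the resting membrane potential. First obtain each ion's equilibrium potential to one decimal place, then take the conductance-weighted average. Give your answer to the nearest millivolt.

-41 mV

E_K⁺ = (56.5/1)·log₁₀(9.66/134) = -64.5 mV
E_Na⁺ = (56.5/1)·log₁₀(127/23.9) = 41.0 mV
E_Cl⁻ = (56.5/-1)·log₁₀(110/27.2) = -34.3 mV
Vm = (Σ gᵢEᵢ)/(Σ gᵢ) = (11·-64.5 + 2·41.0 + 15·-34.3) / (11 + 2 + 15)
= -1142.00 / 28 = -40.79 mV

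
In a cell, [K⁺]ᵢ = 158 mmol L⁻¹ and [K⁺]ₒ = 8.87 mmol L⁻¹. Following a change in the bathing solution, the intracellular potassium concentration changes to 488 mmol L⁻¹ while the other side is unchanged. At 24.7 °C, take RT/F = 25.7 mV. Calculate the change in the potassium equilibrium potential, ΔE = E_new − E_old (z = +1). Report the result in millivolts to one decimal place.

-29.0 mV

E_old = (25.7/1)·ln(8.87/158) = -74.01 mV
E_new = (25.7/1)·ln(8.87/488) = -103.00 mV
ΔE = -103.00 − (-74.01) = -28.98 mV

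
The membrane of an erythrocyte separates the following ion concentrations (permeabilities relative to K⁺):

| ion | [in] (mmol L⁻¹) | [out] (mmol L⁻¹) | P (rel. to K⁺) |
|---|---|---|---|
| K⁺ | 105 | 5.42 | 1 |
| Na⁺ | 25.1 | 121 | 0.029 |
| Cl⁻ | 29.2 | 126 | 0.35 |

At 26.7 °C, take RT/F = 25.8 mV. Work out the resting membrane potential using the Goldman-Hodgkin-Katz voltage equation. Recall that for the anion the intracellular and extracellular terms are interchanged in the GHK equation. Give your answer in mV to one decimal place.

-53.1 mV

Vm = 25.8 · ln[(Σ P·[cation]ₒ + Σ P·[anion]ᵢ) / (Σ P·[cation]ᵢ + Σ P·[anion]ₒ)]
Numerator = 1×5.42 + 0.029×121 + 0.35×29.2 = 19.15
Denominator = 1×105 + 0.029×25.1 + 0.35×126 = 149.8
Vm = 25.8 · ln(0.12781) = 25.8 × (-2.0572) = -53.08 mV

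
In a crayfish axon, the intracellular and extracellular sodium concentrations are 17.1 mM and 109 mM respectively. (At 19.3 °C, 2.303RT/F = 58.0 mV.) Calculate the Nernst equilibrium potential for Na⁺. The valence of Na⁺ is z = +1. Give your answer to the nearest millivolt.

47 mV

E = (58.0/z) · log₁₀([Na⁺]_out/[Na⁺]_in) with z = +1.
= (58.0/1) · log₁₀(109/17.1) = 58.00 · log₁₀(6.374)
= 58.00 · (0.8044) = 46.66 mV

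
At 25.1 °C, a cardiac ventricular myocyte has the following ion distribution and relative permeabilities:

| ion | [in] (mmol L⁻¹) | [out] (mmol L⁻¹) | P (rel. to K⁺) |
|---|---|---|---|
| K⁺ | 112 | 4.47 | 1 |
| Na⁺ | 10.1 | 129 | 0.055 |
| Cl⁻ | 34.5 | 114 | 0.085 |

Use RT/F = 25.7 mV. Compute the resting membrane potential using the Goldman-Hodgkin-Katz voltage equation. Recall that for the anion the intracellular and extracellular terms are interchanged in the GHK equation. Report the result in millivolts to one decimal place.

Vm = 25.7 · ln[(Σ P·[cation]ₒ + Σ P·[anion]ᵢ) / (Σ P·[cation]ᵢ + Σ P·[anion]ₒ)]
Numerator = 1×4.47 + 0.055×129 + 0.085×34.5 = 14.5
Denominator = 1×112 + 0.055×10.1 + 0.085×114 = 122.2
Vm = 25.7 · ln(0.11859) = 25.7 × (-2.1321) = -54.79 mV

-54.8 mV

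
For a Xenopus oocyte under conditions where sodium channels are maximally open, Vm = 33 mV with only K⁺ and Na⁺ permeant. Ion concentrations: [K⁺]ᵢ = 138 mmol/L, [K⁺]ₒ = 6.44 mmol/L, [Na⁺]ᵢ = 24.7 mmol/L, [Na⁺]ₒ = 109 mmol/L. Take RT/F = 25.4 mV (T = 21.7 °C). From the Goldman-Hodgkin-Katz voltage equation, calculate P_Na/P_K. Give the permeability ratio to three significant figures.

27.1

Let α = P_Na/P_K. GHK: Vm = 25.4·ln[(Kₒ + α·Naₒ)/(Kᵢ + α·Naᵢ)].
e^(Vm/25.4) = e^(33.0/25.4) = 3.6664
So 3.6664·(Kᵢ + α·Naᵢ) = Kₒ + α·Naₒ → α = (3.6664·138.0 − 6.44) / (109.0 − 3.6664·24.7)
α = (506 − 6.44) / (109.0 − 90.56) = 499.5/18.44 = 27.09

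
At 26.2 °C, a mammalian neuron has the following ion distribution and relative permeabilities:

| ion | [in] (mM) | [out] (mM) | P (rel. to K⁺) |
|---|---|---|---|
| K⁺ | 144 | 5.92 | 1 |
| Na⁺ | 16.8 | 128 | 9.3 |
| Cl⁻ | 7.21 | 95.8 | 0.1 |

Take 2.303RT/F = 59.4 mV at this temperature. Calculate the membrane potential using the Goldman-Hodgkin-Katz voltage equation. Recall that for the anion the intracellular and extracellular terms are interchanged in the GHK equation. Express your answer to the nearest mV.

35 mV

Vm = 59.4 · log₁₀[(Σ P·[cation]ₒ + Σ P·[anion]ᵢ) / (Σ P·[cation]ᵢ + Σ P·[anion]ₒ)]
Numerator = 1×5.92 + 9.3×128 + 0.1×7.21 = 1197
Denominator = 1×144 + 9.3×16.8 + 0.1×95.8 = 309.8
Vm = 59.4 · log₁₀(3.8637) = 59.4 × (0.5870) = 34.87 mV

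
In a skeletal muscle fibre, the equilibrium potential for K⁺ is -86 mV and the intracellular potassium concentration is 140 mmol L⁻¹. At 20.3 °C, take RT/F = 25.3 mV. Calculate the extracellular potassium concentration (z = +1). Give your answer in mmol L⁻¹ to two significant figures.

4.7 mmol L⁻¹

Nernst: E = (25.3/1) · ln([out]/[in]), so ln([out]/[in]) = -86.0 × 1 / 25.3 = -3.3992.
[out]/[in] = e^(-3.3992) = 0.0334.
[out] = 0.0334 × 140 = 4.676 mmol L⁻¹.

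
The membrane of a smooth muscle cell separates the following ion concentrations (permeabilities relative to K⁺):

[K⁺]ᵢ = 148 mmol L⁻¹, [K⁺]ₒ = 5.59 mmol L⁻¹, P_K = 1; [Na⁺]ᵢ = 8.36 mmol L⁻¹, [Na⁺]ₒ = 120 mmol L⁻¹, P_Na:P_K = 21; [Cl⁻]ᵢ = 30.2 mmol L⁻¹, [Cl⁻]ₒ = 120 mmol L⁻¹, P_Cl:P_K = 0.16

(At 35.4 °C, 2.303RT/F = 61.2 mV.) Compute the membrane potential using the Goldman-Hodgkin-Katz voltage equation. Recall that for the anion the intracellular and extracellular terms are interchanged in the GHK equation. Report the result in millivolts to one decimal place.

Vm = 61.2 · log₁₀[(Σ P·[cation]ₒ + Σ P·[anion]ᵢ) / (Σ P·[cation]ᵢ + Σ P·[anion]ₒ)]
Numerator = 1×5.59 + 21×120 + 0.16×30.2 = 2530
Denominator = 1×148 + 21×8.36 + 0.16×120 = 342.8
Vm = 61.2 · log₁₀(7.3825) = 61.2 × (0.8682) = 53.13 mV

53.1 mV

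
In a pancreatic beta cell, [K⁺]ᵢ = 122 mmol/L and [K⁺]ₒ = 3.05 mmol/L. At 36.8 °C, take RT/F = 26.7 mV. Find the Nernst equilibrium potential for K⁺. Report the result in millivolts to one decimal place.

-98.5 mV

E = (26.7/z) · ln([K⁺]_out/[K⁺]_in) with z = +1.
= (26.7/1) · ln(3.05/122) = 26.70 · ln(0.025)
= 26.70 · (-3.6889) = -98.49 mV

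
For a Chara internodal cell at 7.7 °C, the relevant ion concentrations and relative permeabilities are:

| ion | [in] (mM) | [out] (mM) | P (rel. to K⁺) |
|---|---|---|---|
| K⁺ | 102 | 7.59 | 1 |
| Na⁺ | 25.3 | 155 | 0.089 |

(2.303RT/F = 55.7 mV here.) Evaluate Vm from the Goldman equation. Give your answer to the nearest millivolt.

-38 mV

Vm = 55.7 · log₁₀[(Σ P·[cation]ₒ + Σ P·[anion]ᵢ) / (Σ P·[cation]ᵢ + Σ P·[anion]ₒ)]
Numerator = 1×7.59 + 0.089×155 = 21.38
Denominator = 1×102 + 0.089×25.3 = 104.3
Vm = 55.7 · log₁₀(0.20513) = 55.7 × (-0.6880) = -38.32 mV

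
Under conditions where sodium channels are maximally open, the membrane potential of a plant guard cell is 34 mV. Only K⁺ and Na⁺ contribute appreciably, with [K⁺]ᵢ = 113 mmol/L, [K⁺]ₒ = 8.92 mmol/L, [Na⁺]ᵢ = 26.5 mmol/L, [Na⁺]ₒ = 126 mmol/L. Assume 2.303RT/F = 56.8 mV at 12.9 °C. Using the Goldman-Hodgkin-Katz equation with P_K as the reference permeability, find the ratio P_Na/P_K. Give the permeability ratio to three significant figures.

Let α = P_Na/P_K. GHK: Vm = 56.8·log₁₀[(Kₒ + α·Naₒ)/(Kᵢ + α·Naᵢ)].
10^(Vm/56.8) = 10^(34.0/56.8) = 3.9682
So 3.9682·(Kᵢ + α·Naᵢ) = Kₒ + α·Naₒ → α = (3.9682·113.0 − 8.92) / (126.0 − 3.9682·26.5)
α = (448.4 − 8.92) / (126.0 − 105.2) = 439.5/20.84 = 21.09

21.1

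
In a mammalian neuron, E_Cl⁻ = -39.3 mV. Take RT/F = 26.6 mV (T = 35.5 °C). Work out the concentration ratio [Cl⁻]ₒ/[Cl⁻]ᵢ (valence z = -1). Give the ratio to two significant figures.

ln([out]/[in]) = E·z/(26.6) = -39.3 × -1 / 26.6 = 1.4774
[out]/[in] = e^(1.4774) = 4.382

4.4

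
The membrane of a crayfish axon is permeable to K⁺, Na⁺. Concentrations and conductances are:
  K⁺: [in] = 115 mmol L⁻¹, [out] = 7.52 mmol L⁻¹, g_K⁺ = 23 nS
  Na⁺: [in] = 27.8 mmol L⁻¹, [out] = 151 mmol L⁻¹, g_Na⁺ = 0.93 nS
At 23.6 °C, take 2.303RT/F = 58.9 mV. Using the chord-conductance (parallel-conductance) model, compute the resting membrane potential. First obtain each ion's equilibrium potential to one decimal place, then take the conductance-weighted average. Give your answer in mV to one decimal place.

E_K⁺ = (58.9/1)·log₁₀(7.52/115) = -69.8 mV
E_Na⁺ = (58.9/1)·log₁₀(151/27.8) = 43.3 mV
Vm = (Σ gᵢEᵢ)/(Σ gᵢ) = (23·-69.8 + 0.93·43.3) / (23 + 0.93)
= -1565.13 / 23.93 = -65.40 mV

-65.4 mV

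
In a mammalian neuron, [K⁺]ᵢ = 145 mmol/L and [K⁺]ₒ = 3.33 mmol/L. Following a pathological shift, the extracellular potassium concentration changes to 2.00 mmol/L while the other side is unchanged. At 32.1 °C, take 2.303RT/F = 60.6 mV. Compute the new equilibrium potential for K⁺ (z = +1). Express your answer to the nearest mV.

After the shift: [K⁺]_out = 2.00, [K⁺]_in = 145 mmol/L.
E_new = (60.6/1)·log₁₀(2.00/145) = 60.60 · (-1.8603) = -112.74 mV

-113 mV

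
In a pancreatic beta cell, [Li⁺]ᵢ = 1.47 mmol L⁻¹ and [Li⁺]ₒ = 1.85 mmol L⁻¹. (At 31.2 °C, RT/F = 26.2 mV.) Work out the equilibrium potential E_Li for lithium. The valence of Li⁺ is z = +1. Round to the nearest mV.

E = (26.2/z) · ln([Li⁺]_out/[Li⁺]_in) with z = +1.
= (26.2/1) · ln(1.85/1.47) = 26.20 · ln(1.259)
= 26.20 · (0.2299) = 6.02 mV

6 mV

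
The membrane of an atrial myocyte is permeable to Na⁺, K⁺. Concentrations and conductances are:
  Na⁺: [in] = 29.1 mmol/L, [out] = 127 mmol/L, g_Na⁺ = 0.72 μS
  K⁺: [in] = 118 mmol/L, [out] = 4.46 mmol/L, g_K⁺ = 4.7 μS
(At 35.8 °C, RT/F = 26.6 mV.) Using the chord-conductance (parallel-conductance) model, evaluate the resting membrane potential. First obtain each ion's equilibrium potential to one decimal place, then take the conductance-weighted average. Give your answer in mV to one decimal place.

-70.3 mV

E_Na⁺ = (26.6/1)·ln(127/29.1) = 39.2 mV
E_K⁺ = (26.6/1)·ln(4.46/118) = -87.1 mV
Vm = (Σ gᵢEᵢ)/(Σ gᵢ) = (0.72·39.2 + 4.7·-87.1) / (0.72 + 4.7)
= -381.15 / 5.42 = -70.32 mV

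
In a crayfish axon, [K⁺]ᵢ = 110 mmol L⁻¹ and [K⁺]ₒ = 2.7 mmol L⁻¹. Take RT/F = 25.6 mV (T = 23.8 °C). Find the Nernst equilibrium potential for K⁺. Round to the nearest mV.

E = (25.6/z) · ln([K⁺]_out/[K⁺]_in) with z = +1.
= (25.6/1) · ln(2.7/110) = 25.60 · ln(0.02455)
= 25.60 · (-3.7072) = -94.91 mV

-95 mV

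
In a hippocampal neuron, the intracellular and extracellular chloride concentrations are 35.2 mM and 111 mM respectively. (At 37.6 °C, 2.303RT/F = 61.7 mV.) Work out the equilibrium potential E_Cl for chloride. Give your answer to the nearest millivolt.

E = (61.7/z) · log₁₀([Cl⁻]_out/[Cl⁻]_in) with z = -1.
For an anion, dividing by z = -1 reverses the sign.
= (61.7/-1) · log₁₀(111/35.2) = -61.70 · log₁₀(3.153)
= -61.70 · (0.4988) = -30.77 mV

-31 mV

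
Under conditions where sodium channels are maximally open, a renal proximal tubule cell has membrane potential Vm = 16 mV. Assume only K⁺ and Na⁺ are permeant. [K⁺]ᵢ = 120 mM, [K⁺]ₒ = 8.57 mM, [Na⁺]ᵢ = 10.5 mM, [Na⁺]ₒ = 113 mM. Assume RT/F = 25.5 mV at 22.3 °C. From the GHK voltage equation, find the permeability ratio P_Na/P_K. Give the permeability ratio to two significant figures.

2.3

Let α = P_Na/P_K. GHK: Vm = 25.5·ln[(Kₒ + α·Naₒ)/(Kᵢ + α·Naᵢ)].
e^(Vm/25.5) = e^(16.0/25.5) = 1.8728
So 1.8728·(Kᵢ + α·Naᵢ) = Kₒ + α·Naₒ → α = (1.8728·120.0 − 8.57) / (113.0 − 1.8728·10.5)
α = (224.7 − 8.57) / (113.0 − 19.66) = 216.2/93.34 = 2.316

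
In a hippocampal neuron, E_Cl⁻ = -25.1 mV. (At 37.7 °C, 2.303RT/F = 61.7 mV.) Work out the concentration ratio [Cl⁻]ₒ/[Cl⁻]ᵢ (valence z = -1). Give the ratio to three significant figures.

log₁₀([out]/[in]) = E·z/(61.7) = -25.1 × -1 / 61.7 = 0.4068
[out]/[in] = 10^(0.4068) = 2.552

2.55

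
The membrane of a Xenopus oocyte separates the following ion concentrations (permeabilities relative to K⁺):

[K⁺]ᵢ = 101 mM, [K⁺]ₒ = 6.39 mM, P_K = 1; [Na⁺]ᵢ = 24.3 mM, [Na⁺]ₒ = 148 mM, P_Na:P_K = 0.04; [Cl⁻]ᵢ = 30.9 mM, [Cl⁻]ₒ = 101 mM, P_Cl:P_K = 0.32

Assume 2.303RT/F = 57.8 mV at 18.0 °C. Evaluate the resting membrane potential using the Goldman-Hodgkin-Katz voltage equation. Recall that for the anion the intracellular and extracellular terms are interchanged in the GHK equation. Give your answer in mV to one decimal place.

Vm = 57.8 · log₁₀[(Σ P·[cation]ₒ + Σ P·[anion]ᵢ) / (Σ P·[cation]ᵢ + Σ P·[anion]ₒ)]
Numerator = 1×6.39 + 0.04×148 + 0.32×30.9 = 22.2
Denominator = 1×101 + 0.04×24.3 + 0.32×101 = 134.3
Vm = 57.8 · log₁₀(0.1653) = 57.8 × (-0.7817) = -45.18 mV

-45.2 mV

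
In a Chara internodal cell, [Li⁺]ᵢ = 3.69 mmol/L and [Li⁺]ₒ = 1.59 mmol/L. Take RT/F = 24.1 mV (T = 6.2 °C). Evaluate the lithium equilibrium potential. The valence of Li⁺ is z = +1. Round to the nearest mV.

E = (24.1/z) · ln([Li⁺]_out/[Li⁺]_in) with z = +1.
= (24.1/1) · ln(1.59/3.69) = 24.10 · ln(0.4309)
= 24.10 · (-0.8419) = -20.29 mV

-20 mV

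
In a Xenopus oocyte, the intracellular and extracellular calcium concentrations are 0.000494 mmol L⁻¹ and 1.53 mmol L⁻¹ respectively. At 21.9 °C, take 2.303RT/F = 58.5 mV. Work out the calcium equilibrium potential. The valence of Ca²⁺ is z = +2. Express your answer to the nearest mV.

E = (58.5/z) · log₁₀([Ca²⁺]_out/[Ca²⁺]_in) with z = +2.
= (58.5/2) · log₁₀(1.53/0.000494) = 29.25 · log₁₀(3097)
= 29.25 · (3.4910) = 102.11 mV

102 mV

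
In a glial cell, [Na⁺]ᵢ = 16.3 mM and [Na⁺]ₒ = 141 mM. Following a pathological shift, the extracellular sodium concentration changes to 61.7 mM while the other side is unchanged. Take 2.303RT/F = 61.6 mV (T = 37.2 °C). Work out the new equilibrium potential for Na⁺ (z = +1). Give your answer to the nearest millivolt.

36 mV

After the shift: [Na⁺]_out = 61.7, [Na⁺]_in = 16.3 mM.
E_new = (61.6/1)·log₁₀(61.7/16.3) = 61.60 · (0.5781) = 35.61 mV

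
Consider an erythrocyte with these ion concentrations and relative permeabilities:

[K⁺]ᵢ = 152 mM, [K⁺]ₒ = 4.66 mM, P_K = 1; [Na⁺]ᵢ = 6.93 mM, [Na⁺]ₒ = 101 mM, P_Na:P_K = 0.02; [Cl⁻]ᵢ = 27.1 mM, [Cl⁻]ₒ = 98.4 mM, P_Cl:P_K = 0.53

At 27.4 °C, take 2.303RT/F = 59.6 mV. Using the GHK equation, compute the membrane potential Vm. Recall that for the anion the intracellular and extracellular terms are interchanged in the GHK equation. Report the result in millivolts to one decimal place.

Vm = 59.6 · log₁₀[(Σ P·[cation]ₒ + Σ P·[anion]ᵢ) / (Σ P·[cation]ᵢ + Σ P·[anion]ₒ)]
Numerator = 1×4.66 + 0.02×101 + 0.53×27.1 = 21.04
Denominator = 1×152 + 0.02×6.93 + 0.53×98.4 = 204.3
Vm = 59.6 · log₁₀(0.10301) = 59.6 × (-0.9871) = -58.83 mV

-58.8 mV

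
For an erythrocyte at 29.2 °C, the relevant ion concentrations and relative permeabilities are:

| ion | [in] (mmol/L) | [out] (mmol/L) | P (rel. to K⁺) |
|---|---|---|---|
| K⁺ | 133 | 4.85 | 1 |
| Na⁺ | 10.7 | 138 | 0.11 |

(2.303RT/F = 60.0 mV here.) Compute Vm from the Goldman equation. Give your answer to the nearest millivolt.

-50 mV

Vm = 60.0 · log₁₀[(Σ P·[cation]ₒ + Σ P·[anion]ᵢ) / (Σ P·[cation]ᵢ + Σ P·[anion]ₒ)]
Numerator = 1×4.85 + 0.11×138 = 20.03
Denominator = 1×133 + 0.11×10.7 = 134.2
Vm = 60.0 · log₁₀(0.14928) = 60.0 × (-0.8260) = -49.56 mV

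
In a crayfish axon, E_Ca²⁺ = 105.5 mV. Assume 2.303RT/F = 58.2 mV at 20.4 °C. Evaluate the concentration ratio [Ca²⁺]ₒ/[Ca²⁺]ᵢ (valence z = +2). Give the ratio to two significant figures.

4200

log₁₀([out]/[in]) = E·z/(58.2) = 105.5 × 2 / 58.2 = 3.6254
[out]/[in] = 10^(3.6254) = 4221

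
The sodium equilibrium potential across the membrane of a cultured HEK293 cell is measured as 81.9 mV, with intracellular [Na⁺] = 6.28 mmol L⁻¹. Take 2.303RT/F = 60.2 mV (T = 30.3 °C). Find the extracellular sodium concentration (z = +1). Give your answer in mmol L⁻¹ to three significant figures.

Nernst: E = (60.2/1) · log₁₀([out]/[in]), so log₁₀([out]/[in]) = 81.9 × 1 / 60.2 = 1.3605.
[out]/[in] = 10^(1.3605) = 22.93.
[out] = 22.93 × 6.28 = 144 mmol L⁻¹.

144 mmol L⁻¹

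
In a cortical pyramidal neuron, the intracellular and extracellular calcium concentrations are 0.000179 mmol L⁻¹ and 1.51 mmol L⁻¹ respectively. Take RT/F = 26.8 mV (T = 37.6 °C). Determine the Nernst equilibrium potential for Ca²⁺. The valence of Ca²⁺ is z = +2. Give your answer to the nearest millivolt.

121 mV

E = (26.8/z) · ln([Ca²⁺]_out/[Ca²⁺]_in) with z = +2.
= (26.8/2) · ln(1.51/0.000179) = 13.40 · ln(8436)
= 13.40 · (9.0402) = 121.14 mV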